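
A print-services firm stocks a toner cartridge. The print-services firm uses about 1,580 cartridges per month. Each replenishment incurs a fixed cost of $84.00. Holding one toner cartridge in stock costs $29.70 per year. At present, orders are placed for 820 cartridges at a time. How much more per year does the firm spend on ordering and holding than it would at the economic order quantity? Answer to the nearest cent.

Annual demand D = 1,580 × 12 = 18,960.
EOQ = √(2DS/H) = √(2 × 18,960 × 84 / 29.7) ≈ 327.49.
Cost at Q* = (D/Q*)S + (Q*/2)H = √(2DSH) ≈ $9,726.40.
Cost at Q = 820: (18,960/820)×84 + (820/2)×29.7 = $1,942.24 + $12,177.00 = $14,119.24.
Excess = $14,119.24 − $9,726.40 = $4,392.85.

Extra cost ≈ $4,392.85 per year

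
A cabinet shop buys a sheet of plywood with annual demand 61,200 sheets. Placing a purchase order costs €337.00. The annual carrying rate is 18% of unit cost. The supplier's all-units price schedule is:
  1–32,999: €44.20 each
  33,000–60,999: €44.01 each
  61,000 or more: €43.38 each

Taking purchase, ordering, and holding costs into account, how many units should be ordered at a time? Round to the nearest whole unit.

Q* ≈ 2,277 sheets

Holding cost per unit per year at price C is H = 0.18·C.
Evaluate total cost at each tier's feasible EOQ or, if the EOQ is below the tier, at the tier's minimum quantity.
EOQ at €44.20 = 2277.0 (feasible in tier 1): TC = 61,200×€44.20 + (61,200/2277.0)×337 + (2277.0/2)×0.18×€44.20 = €2,723,155.61.
EOQ at €44.01 = 2281.9 < 33000, so use break Q=33000: TC = 61,200×€44.01 + (61,200/33000.0)×337 + (33000.0/2)×0.18×€44.01 = €2,824,746.68.
EOQ at €43.38 = 2298.4 < 61000, so use break Q=61000: TC = 61,200×€43.38 + (61,200/61000.0)×337 + (61000.0/2)×0.18×€43.38 = €2,893,350.30.
Lowest total cost is €2,723,155.61 at Q = 2277.0.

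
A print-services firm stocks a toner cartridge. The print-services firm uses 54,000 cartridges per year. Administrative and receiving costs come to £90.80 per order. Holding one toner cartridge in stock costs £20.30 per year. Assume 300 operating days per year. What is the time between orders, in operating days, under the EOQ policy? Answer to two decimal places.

T ≈ 3.86 days

The optimal lot size = √(2DS/H) = √(2 × 54,000 × 90.8 / 20.3) ≈ 695.04.
Cycle time = Q*/D × 300 = 695.04 / 54,000 × 300 ≈ 3.861 days.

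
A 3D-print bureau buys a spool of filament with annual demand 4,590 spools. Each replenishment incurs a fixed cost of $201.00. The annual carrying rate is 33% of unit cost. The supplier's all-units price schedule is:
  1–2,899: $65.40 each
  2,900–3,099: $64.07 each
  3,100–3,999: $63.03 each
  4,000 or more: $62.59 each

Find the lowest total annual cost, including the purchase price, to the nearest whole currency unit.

Holding cost per unit per year at price C is H = 0.33·C.
Candidates are each tier's EOQ (if it falls in that tier) and each price-break quantity.
EOQ at $65.40 = 292.4 (feasible in tier 1): TC = 4,590×$65.40 + (4,590/292.4)×201 + (292.4/2)×0.33×$65.40 = $306,496.52.
EOQ at $64.07 = 295.4 < 2900, so use break Q=2900: TC = 4,590×$64.07 + (4,590/2900.0)×201 + (2900.0/2)×0.33×$64.07 = $325,056.93.
EOQ at $63.03 = 297.8 < 3100, so use break Q=3100: TC = 4,590×$63.03 + (4,590/3100.0)×201 + (3100.0/2)×0.33×$63.03 = $321,845.15.
EOQ at $62.59 = 298.9 < 4000, so use break Q=4000: TC = 4,590×$62.59 + (4,590/4000.0)×201 + (4000.0/2)×0.33×$62.59 = $328,828.15.
Lowest total cost among the candidates is at Q = 292.4.

TC* ≈ $306,497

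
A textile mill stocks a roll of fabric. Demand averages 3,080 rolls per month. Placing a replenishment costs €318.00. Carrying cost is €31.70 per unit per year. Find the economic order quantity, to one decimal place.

Annual demand D = 3,080 × 12 = 36,960.
EOQ = √(2DS / H) = √(2 × 36,960 × 318 / 31.7).
= √(23,506,560 / 31.7) = √741,531.8612 ≈ 861.122.

Q* ≈ 861.1 rolls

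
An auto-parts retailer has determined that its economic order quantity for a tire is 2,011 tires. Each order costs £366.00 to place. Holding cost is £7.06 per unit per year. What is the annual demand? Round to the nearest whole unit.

Invert the EOQ relation Q*² = 2DS/H.
From Q* = √(2DS/H): D = Q*²H / (2S) = 2,011² × 7.06 / (2 × 366) = 39004.774.

D ≈ 39,005 tires per year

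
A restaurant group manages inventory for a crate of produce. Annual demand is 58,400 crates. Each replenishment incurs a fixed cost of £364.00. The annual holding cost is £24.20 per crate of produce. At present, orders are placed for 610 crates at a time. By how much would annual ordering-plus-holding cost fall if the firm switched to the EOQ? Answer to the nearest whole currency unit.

EOQ = √(2DS/H) = √(2 × 58,400 × 364 / 24.2) ≈ 1325.45.
Cost at Q* = (D/Q*)S + (Q*/2)H = √(2DSH) ≈ £32,075.97.
Cost at Q = 610: (58,400/610)×364 + (610/2)×24.2 = £34,848.52 + £7,381.00 = £42,229.52.
Excess = £42,229.52 − £32,075.97 = £10,153.55.

Extra cost ≈ £10,154 per year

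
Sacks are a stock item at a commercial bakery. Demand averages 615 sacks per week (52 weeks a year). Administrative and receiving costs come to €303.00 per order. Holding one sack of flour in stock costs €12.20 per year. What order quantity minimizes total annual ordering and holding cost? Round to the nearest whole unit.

Annual demand D = 615 × 52 = 31,980.
EOQ = √(2DS / H) = √(2 × 31,980 × 303 / 12.2).
= √(19,379,880 / 12.2) = √1,588,514.7541 ≈ 1260.363.

Q* ≈ 1,260 sacks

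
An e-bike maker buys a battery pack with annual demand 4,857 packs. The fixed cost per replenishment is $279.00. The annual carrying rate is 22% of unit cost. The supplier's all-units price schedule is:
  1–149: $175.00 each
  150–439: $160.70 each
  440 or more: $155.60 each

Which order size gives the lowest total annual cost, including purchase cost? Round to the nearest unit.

Q* ≈ 440 packs

Holding cost per unit per year at price C is H = 0.22·C.
Candidates are each tier's EOQ (if it falls in that tier) and each price-break quantity.
Tier 1 ($175.00): EOQ = 265.3 exceeds tier's upper bound 149, so this tier is dominated.
EOQ at $160.70 = 276.9 (feasible in tier 2): TC = 4,857×$160.70 + (4,857/276.9)×279 + (276.9/2)×0.22×$160.70 = $790,308.50.
EOQ at $155.60 = 281.4 < 440, so use break Q=440: TC = 4,857×$155.60 + (4,857/440.0)×279 + (440.0/2)×0.22×$155.60 = $766,360.02.
Lowest total cost is $766,360.02 at Q = 440.0.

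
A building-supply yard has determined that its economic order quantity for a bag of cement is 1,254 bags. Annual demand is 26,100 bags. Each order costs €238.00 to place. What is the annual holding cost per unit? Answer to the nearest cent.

H ≈ €7.90

Invert the EOQ relation Q*² = 2DS/H.
From Q* = √(2DS/H): H = 2DS / Q*² = 2 × 26,100 × 238 / 1,254² = 7.9005.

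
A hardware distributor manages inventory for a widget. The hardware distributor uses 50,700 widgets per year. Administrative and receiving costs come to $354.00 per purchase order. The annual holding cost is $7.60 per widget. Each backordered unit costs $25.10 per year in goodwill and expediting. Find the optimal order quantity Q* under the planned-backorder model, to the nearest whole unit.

Q* ≈ 2,481 widgets

With planned backorders, Q* = √(2DS/H) · √((H+B)/B).
√(2DS/H) = √(2 × 50,700 × 354 / 7.6) = 2173.271.
√((H+B)/B) = √((7.6+25.1)/25.1) = 1.1414.
Q* ≈ 2480.566.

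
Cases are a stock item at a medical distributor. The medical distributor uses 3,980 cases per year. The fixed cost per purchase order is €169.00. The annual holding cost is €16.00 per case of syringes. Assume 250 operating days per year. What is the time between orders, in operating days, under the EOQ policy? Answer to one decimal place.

The optimal lot size = √(2DS/H) = √(2 × 3,980 × 169 / 16) ≈ 289.96.
Cycle time = Q*/D × 250 = 289.96 / 3,980 × 250 ≈ 18.214 days.

T ≈ 18.2 days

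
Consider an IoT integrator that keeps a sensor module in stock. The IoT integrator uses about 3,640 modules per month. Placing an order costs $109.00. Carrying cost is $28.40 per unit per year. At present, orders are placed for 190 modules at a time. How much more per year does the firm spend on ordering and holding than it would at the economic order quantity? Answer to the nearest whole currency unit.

Extra cost ≈ $11,312 per year

Annual demand D = 3,640 × 12 = 43,680.
EOQ = √(2DS/H) = √(2 × 43,680 × 109 / 28.4) ≈ 579.04.
Cost at Q* = (D/Q*)S + (Q*/2)H = √(2DSH) ≈ $16,444.81.
Cost at Q = 190: (43,680/190)×109 + (190/2)×28.4 = $25,058.53 + $2,698.00 = $27,756.53.
Excess = $27,756.53 − $16,444.81 = $11,311.72.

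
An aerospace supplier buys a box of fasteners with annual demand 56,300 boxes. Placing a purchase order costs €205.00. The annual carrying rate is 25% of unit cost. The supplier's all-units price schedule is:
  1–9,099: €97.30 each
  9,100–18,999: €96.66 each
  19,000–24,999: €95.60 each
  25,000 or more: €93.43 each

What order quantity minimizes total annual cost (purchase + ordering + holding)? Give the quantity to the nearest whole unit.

Q* ≈ 974 boxes

Holding cost per unit per year at price C is H = 0.25·C.
Evaluate total cost at each tier's feasible EOQ or, if the EOQ is below the tier, at the tier's minimum quantity.
EOQ at €97.30 = 974.1 (feasible in tier 1): TC = 56,300×€97.30 + (56,300/974.1)×205 + (974.1/2)×0.25×€97.30 = €5,501,685.86.
EOQ at €96.66 = 977.4 < 9100, so use break Q=9100: TC = 56,300×€96.66 + (56,300/9100.0)×205 + (9100.0/2)×0.25×€96.66 = €5,553,177.05.
EOQ at €95.60 = 982.8 < 19000, so use break Q=19000: TC = 56,300×€95.60 + (56,300/19000.0)×205 + (19000.0/2)×0.25×€95.60 = €5,609,937.45.
EOQ at €93.43 = 994.1 < 25000, so use break Q=25000: TC = 56,300×€93.43 + (56,300/25000.0)×205 + (25000.0/2)×0.25×€93.43 = €5,552,539.41.
Lowest total cost is €5,501,685.86 at Q = 974.1.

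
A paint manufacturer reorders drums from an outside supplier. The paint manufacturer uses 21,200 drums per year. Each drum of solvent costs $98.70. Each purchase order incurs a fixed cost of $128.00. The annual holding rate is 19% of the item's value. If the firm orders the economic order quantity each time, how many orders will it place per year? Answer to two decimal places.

Holding cost H = 0.19 × $98.70 = $18.7530 per unit per year.
The optimal lot size = √(2DS/H) = √(2 × 21,200 × 128 / 18.753) ≈ 537.96.
Orders per year = D / Q* = 21,200 / 537.96 ≈ 39.408.

N ≈ 39.41 orders per year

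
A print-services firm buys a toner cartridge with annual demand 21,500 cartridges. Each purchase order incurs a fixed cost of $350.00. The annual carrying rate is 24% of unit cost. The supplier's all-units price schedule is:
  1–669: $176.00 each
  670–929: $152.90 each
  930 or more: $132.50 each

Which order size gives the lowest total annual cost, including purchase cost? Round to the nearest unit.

Q* ≈ 930 cartridges

Holding cost per unit per year at price C is H = 0.24·C.
Evaluate total cost at each tier's feasible EOQ or, if the EOQ is below the tier, at the tier's minimum quantity.
EOQ at $176.00 = 596.9 (feasible in tier 1): TC = 21,500×$176.00 + (21,500/596.9)×350 + (596.9/2)×0.24×$176.00 = $3,809,213.33.
EOQ at $152.90 = 640.4 < 670, so use break Q=670: TC = 21,500×$152.90 + (21,500/670.0)×350 + (670.0/2)×0.24×$152.90 = $3,310,874.50.
EOQ at $132.50 = 687.9 < 930, so use break Q=930: TC = 21,500×$132.50 + (21,500/930.0)×350 + (930.0/2)×0.24×$132.50 = $2,871,628.40.
Lowest total cost is $2,871,628.40 at Q = 930.0.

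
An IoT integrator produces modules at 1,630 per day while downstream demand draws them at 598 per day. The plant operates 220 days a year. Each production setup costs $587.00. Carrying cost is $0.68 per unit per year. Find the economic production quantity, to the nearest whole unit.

Q* ≈ 18,941 modules

Annual demand D = 598 × 220 = 131,560.
Production build-up factor (1 − d/p) = 1 − 598/1,630 = 0.6331.
Q* = √(2DS / (H(1 − d/p))) = √(2 × 131,560 × 587 / (0.68 × 0.6331)).
= √(154,451,440 / 0.4305) ≈ 18940.676.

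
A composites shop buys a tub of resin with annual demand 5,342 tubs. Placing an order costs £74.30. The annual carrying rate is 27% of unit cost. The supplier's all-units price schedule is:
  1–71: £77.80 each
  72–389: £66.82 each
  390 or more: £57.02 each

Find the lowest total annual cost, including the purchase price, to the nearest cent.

TC* ≈ £308,620.66

Holding cost per unit per year at price C is H = 0.27·C.
Candidates are each tier's EOQ (if it falls in that tier) and each price-break quantity.
Tier 1 (£77.80): EOQ = 194.4 exceeds tier's upper bound 71, so this tier is dominated.
EOQ at £66.82 = 209.8 (feasible in tier 2): TC = 5,342×£66.82 + (5,342/209.8)×74.3 + (209.8/2)×0.27×£66.82 = £360,736.84.
EOQ at £57.02 = 227.1 < 390, so use break Q=390: TC = 5,342×£57.02 + (5,342/390.0)×74.3 + (390.0/2)×0.27×£57.02 = £308,620.66.
Lowest total cost among the candidates is at Q = 390.0.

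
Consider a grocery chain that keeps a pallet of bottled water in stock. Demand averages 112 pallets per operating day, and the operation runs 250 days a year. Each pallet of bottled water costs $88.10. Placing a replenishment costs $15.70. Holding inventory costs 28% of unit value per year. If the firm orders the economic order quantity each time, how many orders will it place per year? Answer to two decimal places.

Annual demand D = 112 × 250 = 28,000.
Holding cost H = 0.28 × $88.10 = $24.6680 per unit per year.
EOQ = √(2DS/H) = √(2 × 28,000 × 15.7 / 24.668) ≈ 188.79.
Orders per year = D / Q* = 28,000 / 188.79 ≈ 148.314.

N ≈ 148.31 orders per year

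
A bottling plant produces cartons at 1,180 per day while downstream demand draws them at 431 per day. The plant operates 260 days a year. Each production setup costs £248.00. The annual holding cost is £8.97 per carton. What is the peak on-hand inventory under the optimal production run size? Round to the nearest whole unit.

I_max ≈ 1,983 cartons

Annual demand D = 431 × 260 = 112,060.
Production build-up factor (1 − d/p) = 1 − 431/1,180 = 0.6347.
Q* = √(2DS / (H(1 − d/p))) = √(2 × 112,060 × 248 / (8.97 × 0.6347)).
= √(55,581,760 / 5.6937) ≈ 3124.424.
Maximum inventory = Q*(1 − d/p) = 3124.424 × 0.6347 ≈ 1983.215.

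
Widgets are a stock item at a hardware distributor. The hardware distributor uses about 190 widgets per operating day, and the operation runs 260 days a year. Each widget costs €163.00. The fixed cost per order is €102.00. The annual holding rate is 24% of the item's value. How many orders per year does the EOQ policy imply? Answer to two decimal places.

N ≈ 97.33 orders per year

Annual demand D = 190 × 260 = 49,400.
Holding cost H = 0.24 × €163.00 = €39.1200 per unit per year.
The optimal lot size = √(2DS/H) = √(2 × 49,400 × 102 / 39.12) ≈ 507.55.
Orders per year = D / Q* = 49,400 / 507.55 ≈ 97.330.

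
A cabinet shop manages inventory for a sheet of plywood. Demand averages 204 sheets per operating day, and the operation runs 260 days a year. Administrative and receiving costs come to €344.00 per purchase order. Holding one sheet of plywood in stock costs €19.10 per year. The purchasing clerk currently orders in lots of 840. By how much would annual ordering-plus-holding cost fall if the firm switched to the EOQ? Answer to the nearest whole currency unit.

Extra cost ≈ €3,343 per year

Annual demand D = 204 × 260 = 53,040.
EOQ = √(2DS/H) = √(2 × 53,040 × 344 / 19.1) ≈ 1382.23.
Cost at Q* = (D/Q*)S + (Q*/2)H = √(2DSH) ≈ €26,400.53.
Cost at Q = 840: (53,040/840)×344 + (840/2)×19.1 = €21,721.14 + €8,022.00 = €29,743.14.
Excess = €29,743.14 − €26,400.53 = €3,342.61.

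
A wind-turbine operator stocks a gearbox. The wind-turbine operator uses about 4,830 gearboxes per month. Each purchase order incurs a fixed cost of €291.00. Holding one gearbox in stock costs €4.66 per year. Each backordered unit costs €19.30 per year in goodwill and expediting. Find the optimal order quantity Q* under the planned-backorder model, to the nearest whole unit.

Q* ≈ 2,998 gearboxes

Annual demand D = 4,830 × 12 = 57,960.
With planned backorders, Q* = √(2DS/H) · √((H+B)/B).
√(2DS/H) = √(2 × 57,960 × 291 / 4.66) = 2690.498.
√((H+B)/B) = √((4.66+19.3)/19.3) = 1.1142.
Q* ≈ 2997.764.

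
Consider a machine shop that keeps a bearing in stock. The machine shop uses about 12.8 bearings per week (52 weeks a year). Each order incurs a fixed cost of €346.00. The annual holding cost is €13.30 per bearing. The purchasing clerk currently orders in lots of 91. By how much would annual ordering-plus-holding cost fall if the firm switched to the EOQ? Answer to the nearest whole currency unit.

Extra cost ≈ €661 per year

Annual demand D = 12.8 × 52 = 665.6.
EOQ = √(2DS/H) = √(2 × 665.6 × 346 / 13.3) ≈ 186.09.
Cost at Q* = (D/Q*)S + (Q*/2)H = √(2DSH) ≈ €2,475.06.
Cost at Q = 91: (665.6/91)×346 + (91/2)×13.3 = €2,530.74 + €605.15 = €3,135.89.
Excess = €3,135.89 − €2,475.06 = €660.83.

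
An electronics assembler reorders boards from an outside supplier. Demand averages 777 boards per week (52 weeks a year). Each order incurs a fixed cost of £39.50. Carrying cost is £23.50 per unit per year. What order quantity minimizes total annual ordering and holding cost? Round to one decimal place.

Q* ≈ 368.5 boards

Annual demand D = 777 × 52 = 40,404.
EOQ = √(2DS / H) = √(2 × 40,404 × 39.5 / 23.5).
= √(3,191,916 / 23.5) = √135,826.2128 ≈ 368.546.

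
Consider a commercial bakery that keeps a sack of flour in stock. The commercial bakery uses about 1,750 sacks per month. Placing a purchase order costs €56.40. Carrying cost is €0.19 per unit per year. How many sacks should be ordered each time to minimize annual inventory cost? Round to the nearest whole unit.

Q* ≈ 3,531 sacks

Annual demand D = 1,750 × 12 = 21,000.
EOQ = √(2DS / H) = √(2 × 21,000 × 56.4 / 0.19).
= √(2,368,800 / 0.19) = √12,467,368.4211 ≈ 3530.916.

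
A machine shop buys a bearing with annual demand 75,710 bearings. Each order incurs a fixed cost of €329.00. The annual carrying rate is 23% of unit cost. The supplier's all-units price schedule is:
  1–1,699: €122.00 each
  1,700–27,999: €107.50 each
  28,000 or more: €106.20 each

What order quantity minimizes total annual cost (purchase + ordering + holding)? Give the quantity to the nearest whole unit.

Q* ≈ 1,700 bearings

Holding cost per unit per year at price C is H = 0.23·C.
Candidates are each tier's EOQ (if it falls in that tier) and each price-break quantity.
EOQ at €122.00 = 1332.4 (feasible in tier 1): TC = 75,710×€122.00 + (75,710/1332.4)×329 + (1332.4/2)×0.23×€122.00 = €9,274,008.10.
EOQ at €107.50 = 1419.5 < 1700, so use break Q=1700: TC = 75,710×€107.50 + (75,710/1700.0)×329 + (1700.0/2)×0.23×€107.50 = €8,174,493.36.
EOQ at €106.20 = 1428.1 < 28000, so use break Q=28000: TC = 75,710×€106.20 + (75,710/28000.0)×329 + (28000.0/2)×0.23×€106.20 = €8,383,255.59.
Lowest total cost is €8,174,493.36 at Q = 1700.0.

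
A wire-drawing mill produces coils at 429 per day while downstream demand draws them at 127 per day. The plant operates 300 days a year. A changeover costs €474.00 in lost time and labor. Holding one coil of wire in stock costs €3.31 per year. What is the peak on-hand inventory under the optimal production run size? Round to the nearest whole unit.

Annual demand D = 127 × 300 = 38,100.
Production build-up factor (1 − d/p) = 1 − 127/429 = 0.7040.
Q* = √(2DS / (H(1 − d/p))) = √(2 × 38,100 × 474 / (3.31 × 0.7040)).
= √(36,118,800 / 2.3301) ≈ 3937.113.
Maximum inventory = Q*(1 − d/p) = 3937.113 × 0.7040 ≈ 2771.580.

I_max ≈ 2,772 coils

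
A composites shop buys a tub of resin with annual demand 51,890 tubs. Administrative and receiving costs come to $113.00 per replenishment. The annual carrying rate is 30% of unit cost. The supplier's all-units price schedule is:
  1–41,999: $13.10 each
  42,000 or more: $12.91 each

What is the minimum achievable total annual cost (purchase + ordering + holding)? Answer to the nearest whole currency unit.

TC* ≈ $686,548

Holding cost per unit per year at price C is H = 0.30·C.
Evaluate total cost at each tier's feasible EOQ or, if the EOQ is below the tier, at the tier's minimum quantity.
EOQ at $13.10 = 1727.4 (feasible in tier 1): TC = 51,890×$13.10 + (51,890/1727.4)×113 + (1727.4/2)×0.30×$13.10 = $686,547.79.
EOQ at $12.91 = 1740.1 < 42000, so use break Q=42000: TC = 51,890×$12.91 + (51,890/42000.0)×113 + (42000.0/2)×0.30×$12.91 = $751,372.51.
Lowest total cost among the candidates is at Q = 1727.4.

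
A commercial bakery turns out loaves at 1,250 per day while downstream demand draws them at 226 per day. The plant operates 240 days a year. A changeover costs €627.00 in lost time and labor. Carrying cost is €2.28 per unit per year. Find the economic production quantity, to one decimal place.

Q* ≈ 6,034.6 loaves

Annual demand D = 226 × 240 = 54,240.
Production build-up factor (1 − d/p) = 1 − 226/1,250 = 0.8192.
Q* = √(2DS / (H(1 − d/p))) = √(2 × 54,240 × 627 / (2.28 × 0.8192)).
= √(68,016,960 / 1.8678) ≈ 6034.568.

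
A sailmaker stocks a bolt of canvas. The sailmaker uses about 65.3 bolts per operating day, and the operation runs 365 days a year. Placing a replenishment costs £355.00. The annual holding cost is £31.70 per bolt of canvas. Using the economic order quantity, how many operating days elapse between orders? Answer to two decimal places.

T ≈ 11.19 days

Annual demand D = 65.3 × 365 = 23,834.5.
Q* = √(2DS/H) = √(2 × 23,834.5 × 355 / 31.7) ≈ 730.64.
Cycle time = Q*/D × 365 = 730.64 / 23,834.5 × 365 ≈ 11.189 days.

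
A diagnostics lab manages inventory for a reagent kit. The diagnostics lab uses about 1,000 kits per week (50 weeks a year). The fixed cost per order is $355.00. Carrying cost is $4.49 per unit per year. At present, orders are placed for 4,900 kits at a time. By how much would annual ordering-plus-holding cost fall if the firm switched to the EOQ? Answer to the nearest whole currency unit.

Extra cost ≈ $1,998 per year

Annual demand D = 1,000 × 50 = 50,000.
EOQ = √(2DS/H) = √(2 × 50,000 × 355 / 4.49) ≈ 2811.84.
Cost at Q* = (D/Q*)S + (Q*/2)H = √(2DSH) ≈ $12,625.17.
Cost at Q = 4,900: (50,000/4,900)×355 + (4,900/2)×4.49 = $3,622.45 + $11,000.50 = $14,622.95.
Excess = $14,622.95 − $12,625.17 = $1,997.78.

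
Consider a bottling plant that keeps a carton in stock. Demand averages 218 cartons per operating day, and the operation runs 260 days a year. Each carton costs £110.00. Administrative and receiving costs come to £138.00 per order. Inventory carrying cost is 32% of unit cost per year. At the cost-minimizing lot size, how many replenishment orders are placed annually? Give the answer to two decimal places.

Annual demand D = 218 × 260 = 56,680.
Holding cost H = 0.32 × £110.00 = £35.2000 per unit per year.
EOQ = √(2DS/H) = √(2 × 56,680 × 138 / 35.2) ≈ 666.65.
Orders per year = D / Q* = 56,680 / 666.65 ≈ 85.022.

N ≈ 85.02 orders per year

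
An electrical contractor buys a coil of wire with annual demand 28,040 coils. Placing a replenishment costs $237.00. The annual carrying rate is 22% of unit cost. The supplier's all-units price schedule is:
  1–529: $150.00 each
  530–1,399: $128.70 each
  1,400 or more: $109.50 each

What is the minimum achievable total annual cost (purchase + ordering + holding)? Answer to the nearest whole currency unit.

Holding cost per unit per year at price C is H = 0.22·C.
Candidates are each tier's EOQ (if it falls in that tier) and each price-break quantity.
Tier 1 ($150.00): EOQ = 634.6 exceeds tier's upper bound 529, so this tier is dominated.
EOQ at $128.70 = 685.1 (feasible in tier 2): TC = 28,040×$128.70 + (28,040/685.1)×237 + (685.1/2)×0.22×$128.70 = $3,628,146.98.
EOQ at $109.50 = 742.8 < 1400, so use break Q=1400: TC = 28,040×$109.50 + (28,040/1400.0)×237 + (1400.0/2)×0.22×$109.50 = $3,091,989.77.
Lowest total cost among the candidates is at Q = 1400.0.

TC* ≈ $3,091,990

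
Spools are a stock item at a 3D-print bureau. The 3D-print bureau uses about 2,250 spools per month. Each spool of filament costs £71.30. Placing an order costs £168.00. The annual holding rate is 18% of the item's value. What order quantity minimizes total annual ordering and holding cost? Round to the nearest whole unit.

Q* ≈ 841 spools

Annual demand D = 2,250 × 12 = 27,000.
Holding cost H = 0.18 × £71.30 = £12.8340 per unit per year.
EOQ = √(2DS / H) = √(2 × 27,000 × 168 / 12.834).
= √(9,072,000 / 12.834) = √706,872.3703 ≈ 840.757.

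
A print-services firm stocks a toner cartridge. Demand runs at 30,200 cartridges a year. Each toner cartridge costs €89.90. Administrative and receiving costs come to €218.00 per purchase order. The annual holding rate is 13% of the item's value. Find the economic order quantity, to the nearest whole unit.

Holding cost H = 0.13 × €89.90 = €11.6870 per unit per year.
EOQ = √(2DS / H) = √(2 × 30,200 × 218 / 11.687).
= √(13,167,200 / 11.687) = √1,126,653.5467 ≈ 1061.439.

Q* ≈ 1,061 cartridges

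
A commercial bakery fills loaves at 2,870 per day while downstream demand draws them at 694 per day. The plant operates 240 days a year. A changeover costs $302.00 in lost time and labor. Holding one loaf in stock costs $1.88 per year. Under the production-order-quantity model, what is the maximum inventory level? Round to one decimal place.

Annual demand D = 694 × 240 = 166,560.
Production build-up factor (1 − d/p) = 1 − 694/2,870 = 0.7582.
Q* = √(2DS / (H(1 − d/p))) = √(2 × 166,560 × 302 / (1.88 × 0.7582)).
= √(100,602,240 / 1.4254) ≈ 8401.105.
Maximum inventory = Q*(1 − d/p) = 8401.105 × 0.7582 ≈ 6369.618.

I_max ≈ 6,369.6 loaves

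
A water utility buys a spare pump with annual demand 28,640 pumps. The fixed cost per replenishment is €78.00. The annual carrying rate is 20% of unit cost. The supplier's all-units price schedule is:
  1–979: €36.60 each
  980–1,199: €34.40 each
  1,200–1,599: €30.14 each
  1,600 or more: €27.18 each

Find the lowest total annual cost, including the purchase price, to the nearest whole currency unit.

Holding cost per unit per year at price C is H = 0.20·C.
Candidates are each tier's EOQ (if it falls in that tier) and each price-break quantity.
EOQ at €36.60 = 781.3 (feasible in tier 1): TC = 28,640×€36.60 + (28,640/781.3)×78 + (781.3/2)×0.20×€36.60 = €1,053,942.79.
EOQ at €34.40 = 805.9 < 980, so use break Q=980: TC = 28,640×€34.40 + (28,640/980.0)×78 + (980.0/2)×0.20×€34.40 = €990,866.71.
EOQ at €30.14 = 860.9 < 1200, so use break Q=1200: TC = 28,640×€30.14 + (28,640/1200.0)×78 + (1200.0/2)×0.20×€30.14 = €868,688.00.
EOQ at €27.18 = 906.6 < 1600, so use break Q=1600: TC = 28,640×€27.18 + (28,640/1600.0)×78 + (1600.0/2)×0.20×€27.18 = €784,180.20.
Lowest total cost among the candidates is at Q = 1600.0.

TC* ≈ €784,180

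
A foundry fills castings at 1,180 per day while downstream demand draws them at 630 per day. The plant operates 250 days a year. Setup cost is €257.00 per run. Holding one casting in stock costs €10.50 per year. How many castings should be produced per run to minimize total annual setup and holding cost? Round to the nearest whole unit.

Q* ≈ 4,067 castings

Annual demand D = 630 × 250 = 157,500.
Production build-up factor (1 − d/p) = 1 − 630/1,180 = 0.4661.
Q* = √(2DS / (H(1 − d/p))) = √(2 × 157,500 × 257 / (10.5 × 0.4661)).
= √(80,955,000 / 4.8941) ≈ 4067.119.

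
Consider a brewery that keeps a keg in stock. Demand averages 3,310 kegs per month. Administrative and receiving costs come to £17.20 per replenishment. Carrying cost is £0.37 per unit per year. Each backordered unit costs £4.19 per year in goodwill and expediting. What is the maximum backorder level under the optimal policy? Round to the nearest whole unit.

S* ≈ 163 kegs

Annual demand D = 3,310 × 12 = 39,720.
With planned backorders, Q* = √(2DS/H) · √((H+B)/B).
√(2DS/H) = √(2 × 39,720 × 17.2 / 0.37) = 1921.688.
√((H+B)/B) = √((0.37+4.19)/4.19) = 1.0432.
Q* ≈ 2004.742.
S* = Q* · H/(H+B) = 2004.742 × 0.37/4.56 ≈ 162.665.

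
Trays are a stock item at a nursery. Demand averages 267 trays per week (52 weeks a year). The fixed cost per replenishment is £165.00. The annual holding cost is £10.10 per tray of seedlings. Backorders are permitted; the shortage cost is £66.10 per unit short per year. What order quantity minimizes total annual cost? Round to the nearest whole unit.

Annual demand D = 267 × 52 = 13,884.
With planned backorders, Q* = √(2DS/H) · √((H+B)/B).
√(2DS/H) = √(2 × 13,884 × 165 / 10.1) = 673.525.
√((H+B)/B) = √((10.1+66.1)/66.1) = 1.0737.
Q* ≈ 723.153.

Q* ≈ 723 trays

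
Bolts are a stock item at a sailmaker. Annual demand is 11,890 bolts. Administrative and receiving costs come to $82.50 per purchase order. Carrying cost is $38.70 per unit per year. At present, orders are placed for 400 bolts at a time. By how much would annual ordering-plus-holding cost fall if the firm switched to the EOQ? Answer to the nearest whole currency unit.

EOQ = √(2DS/H) = √(2 × 11,890 × 82.5 / 38.7) ≈ 225.15.
Cost at Q* = (D/Q*)S + (Q*/2)H = √(2DSH) ≈ $8,713.41.
Cost at Q = 400: (11,890/400)×82.5 + (400/2)×38.7 = $2,452.31 + $7,740.00 = $10,192.31.
Excess = $10,192.31 − $8,713.41 = $1,478.90.

Extra cost ≈ $1,479 per year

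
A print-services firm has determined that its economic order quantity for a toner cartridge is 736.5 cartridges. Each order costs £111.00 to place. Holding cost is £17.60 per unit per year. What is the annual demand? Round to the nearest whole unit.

The basic EOQ model gives Q* = √(2DS/H); rearrange for the unknown.
From Q* = √(2DS/H): D = Q*²H / (2S) = 736.5² × 17.6 / (2 × 111) = 43003.638.

D ≈ 43,004 cartridges per year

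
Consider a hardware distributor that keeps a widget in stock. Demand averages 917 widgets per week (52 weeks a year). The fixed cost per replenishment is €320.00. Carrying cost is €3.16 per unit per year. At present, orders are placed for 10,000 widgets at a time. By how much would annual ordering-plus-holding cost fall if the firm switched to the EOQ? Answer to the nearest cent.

Annual demand D = 917 × 52 = 47,684.
EOQ = √(2DS/H) = √(2 × 47,684 × 320 / 3.16) ≈ 3107.65.
Cost at Q* = (D/Q*)S + (Q*/2)H = √(2DSH) ≈ €9,820.19.
Cost at Q = 10,000: (47,684/10,000)×320 + (10,000/2)×3.16 = €1,525.89 + €15,800.00 = €17,325.89.
Excess = €17,325.89 − €9,820.19 = €7,505.70.

Extra cost ≈ €7,505.70 per year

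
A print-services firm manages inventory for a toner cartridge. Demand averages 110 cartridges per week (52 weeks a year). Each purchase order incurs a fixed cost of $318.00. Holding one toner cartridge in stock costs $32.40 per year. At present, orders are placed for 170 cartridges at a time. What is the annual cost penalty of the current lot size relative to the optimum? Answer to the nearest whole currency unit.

Extra cost ≈ $2,597 per year

Annual demand D = 110 × 52 = 5,720.
EOQ = √(2DS/H) = √(2 × 5,720 × 318 / 32.4) ≈ 335.08.
Cost at Q* = (D/Q*)S + (Q*/2)H = √(2DSH) ≈ $10,856.73.
Cost at Q = 170: (5,720/170)×318 + (170/2)×32.4 = $10,699.76 + $2,754.00 = $13,453.76.
Excess = $13,453.76 − $10,856.73 = $2,597.03.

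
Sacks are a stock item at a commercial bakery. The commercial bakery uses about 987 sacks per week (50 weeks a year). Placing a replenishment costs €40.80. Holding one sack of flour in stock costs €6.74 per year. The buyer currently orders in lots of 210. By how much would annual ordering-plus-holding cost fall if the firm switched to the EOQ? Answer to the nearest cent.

Annual demand D = 987 × 50 = 49,350.
EOQ = √(2DS/H) = √(2 × 49,350 × 40.8 / 6.74) ≈ 772.96.
Cost at Q* = (D/Q*)S + (Q*/2)H = √(2DSH) ≈ €5,209.77.
Cost at Q = 210: (49,350/210)×40.8 + (210/2)×6.74 = €9,588.00 + €707.70 = €10,295.70.
Excess = €10,295.70 − €5,209.77 = €5,085.93.

Extra cost ≈ €5,085.93 per year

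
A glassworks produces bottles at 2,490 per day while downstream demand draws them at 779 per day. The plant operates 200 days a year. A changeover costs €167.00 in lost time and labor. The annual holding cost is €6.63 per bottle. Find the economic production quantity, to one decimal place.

Annual demand D = 779 × 200 = 155,800.
Production build-up factor (1 − d/p) = 1 − 779/2,490 = 0.6871.
Q* = √(2DS / (H(1 − d/p))) = √(2 × 155,800 × 167 / (6.63 × 0.6871)).
= √(52,037,200 / 4.5558) ≈ 3379.674.

Q* ≈ 3,379.7 bottles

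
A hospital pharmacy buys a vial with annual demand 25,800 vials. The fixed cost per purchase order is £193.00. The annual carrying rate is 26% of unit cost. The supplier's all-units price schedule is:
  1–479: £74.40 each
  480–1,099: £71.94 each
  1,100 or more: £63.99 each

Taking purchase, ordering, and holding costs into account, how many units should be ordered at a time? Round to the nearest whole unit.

Q* ≈ 1,100 vials

Holding cost per unit per year at price C is H = 0.26·C.
For each price level, check whether its EOQ is feasible; otherwise the best quantity at that price is the breakpoint.
Tier 1 (£74.40): EOQ = 717.5 exceeds tier's upper bound 479, so this tier is dominated.
EOQ at £71.94 = 729.7 (feasible in tier 2): TC = 25,800×£71.94 + (25,800/729.7)×193 + (729.7/2)×0.26×£71.94 = £1,869,700.20.
EOQ at £63.99 = 773.7 < 1100, so use break Q=1100: TC = 25,800×£63.99 + (25,800/1100.0)×193 + (1100.0/2)×0.26×£63.99 = £1,664,619.30.
Lowest total cost is £1,664,619.30 at Q = 1100.0.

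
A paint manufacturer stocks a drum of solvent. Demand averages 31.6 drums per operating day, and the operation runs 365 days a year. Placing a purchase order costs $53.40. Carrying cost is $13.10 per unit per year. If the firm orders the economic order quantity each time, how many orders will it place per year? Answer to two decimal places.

Annual demand D = 31.6 × 365 = 11,534.
EOQ = √(2DS/H) = √(2 × 11,534 × 53.4 / 13.1) ≈ 306.65.
Orders per year = D / Q* = 11,534 / 306.65 ≈ 37.613.

N ≈ 37.61 orders per year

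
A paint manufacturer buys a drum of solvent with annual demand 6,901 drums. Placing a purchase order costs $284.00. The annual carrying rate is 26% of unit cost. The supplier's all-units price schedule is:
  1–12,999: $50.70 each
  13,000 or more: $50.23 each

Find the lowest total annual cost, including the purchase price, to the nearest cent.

Holding cost per unit per year at price C is H = 0.26·C.
Evaluate total cost at each tier's feasible EOQ or, if the EOQ is below the tier, at the tier's minimum quantity.
EOQ at $50.70 = 545.3 (feasible in tier 1): TC = 6,901×$50.70 + (6,901/545.3)×284 + (545.3/2)×0.26×$50.70 = $357,068.91.
EOQ at $50.23 = 547.9 < 13000, so use break Q=13000: TC = 6,901×$50.23 + (6,901/13000.0)×284 + (13000.0/2)×0.26×$50.23 = $431,676.69.
Lowest total cost among the candidates is at Q = 545.3.

TC* ≈ $357,068.91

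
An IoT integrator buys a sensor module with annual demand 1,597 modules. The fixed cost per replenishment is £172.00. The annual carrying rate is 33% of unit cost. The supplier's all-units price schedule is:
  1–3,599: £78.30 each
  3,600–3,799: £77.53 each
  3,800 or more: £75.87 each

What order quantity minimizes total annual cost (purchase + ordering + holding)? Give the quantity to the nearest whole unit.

Holding cost per unit per year at price C is H = 0.33·C.
For each price level, check whether its EOQ is feasible; otherwise the best quantity at that price is the breakpoint.
EOQ at £78.30 = 145.8 (feasible in tier 1): TC = 1,597×£78.30 + (1,597/145.8)×172 + (145.8/2)×0.33×£78.30 = £128,812.74.
EOQ at £77.53 = 146.5 < 3600, so use break Q=3600: TC = 1,597×£77.53 + (1,597/3600.0)×172 + (3600.0/2)×0.33×£77.53 = £169,944.53.
EOQ at £75.87 = 148.1 < 3800, so use break Q=3800: TC = 1,597×£75.87 + (1,597/3800.0)×172 + (3800.0/2)×0.33×£75.87 = £168,807.17.
Lowest total cost is £128,812.74 at Q = 145.8.

Q* ≈ 146 modules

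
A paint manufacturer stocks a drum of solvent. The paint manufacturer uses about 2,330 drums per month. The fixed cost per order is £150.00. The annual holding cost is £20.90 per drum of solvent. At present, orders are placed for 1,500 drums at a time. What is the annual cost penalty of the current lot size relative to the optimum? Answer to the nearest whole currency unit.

Annual demand D = 2,330 × 12 = 27,960.
EOQ = √(2DS/H) = √(2 × 27,960 × 150 / 20.9) ≈ 633.51.
Cost at Q* = (D/Q*)S + (Q*/2)H = √(2DSH) ≈ £13,240.44.
Cost at Q = 1,500: (27,960/1,500)×150 + (1,500/2)×20.9 = £2,796.00 + £15,675.00 = £18,471.00.
Excess = £18,471.00 − £13,240.44 = £5,230.56.

Extra cost ≈ £5,231 per year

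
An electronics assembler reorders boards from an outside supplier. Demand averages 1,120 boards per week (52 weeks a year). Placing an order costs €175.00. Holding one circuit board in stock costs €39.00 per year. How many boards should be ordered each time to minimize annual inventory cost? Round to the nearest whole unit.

Annual demand D = 1,120 × 52 = 58,240.
EOQ = √(2DS / H) = √(2 × 58,240 × 175 / 39).
= √(20,384,000 / 39) = √522,666.6667 ≈ 722.957.

Q* ≈ 723 boards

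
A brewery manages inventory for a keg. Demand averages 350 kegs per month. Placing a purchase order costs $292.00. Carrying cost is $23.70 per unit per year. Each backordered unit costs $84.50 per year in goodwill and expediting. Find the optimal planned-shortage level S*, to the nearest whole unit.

S* ≈ 80 kegs

Annual demand D = 350 × 12 = 4,200.
With planned backorders, Q* = √(2DS/H) · √((H+B)/B).
√(2DS/H) = √(2 × 4,200 × 292 / 23.7) = 321.704.
√((H+B)/B) = √((23.7+84.5)/84.5) = 1.1316.
Q* ≈ 364.034.
S* = Q* · H/(H+B) = 364.034 × 23.7/108.2 ≈ 79.738.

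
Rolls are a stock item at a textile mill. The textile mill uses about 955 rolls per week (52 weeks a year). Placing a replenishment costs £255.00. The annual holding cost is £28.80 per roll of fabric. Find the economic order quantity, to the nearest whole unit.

Annual demand D = 955 × 52 = 49,660.
EOQ = √(2DS / H) = √(2 × 49,660 × 255 / 28.8).
= √(25,326,600 / 28.8) = √879,395.8333 ≈ 937.761.

Q* ≈ 938 rolls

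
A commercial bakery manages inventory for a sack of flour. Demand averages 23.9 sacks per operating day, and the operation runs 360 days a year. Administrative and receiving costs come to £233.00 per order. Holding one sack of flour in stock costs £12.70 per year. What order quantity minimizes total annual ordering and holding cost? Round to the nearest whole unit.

Annual demand D = 23.9 × 360 = 8,604.
EOQ = √(2DS / H) = √(2 × 8,604 × 233 / 12.7).
= √(4,009,464 / 12.7) = √315,705.8268 ≈ 561.877.

Q* ≈ 562 sacks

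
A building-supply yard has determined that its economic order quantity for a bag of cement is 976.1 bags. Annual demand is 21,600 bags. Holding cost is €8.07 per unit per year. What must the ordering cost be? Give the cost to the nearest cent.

S ≈ €177.98

Squaring Q* = √(2DS/H) gives Q*² = 2DS/H.
From Q* = √(2DS/H): S = Q*²H / (2D) = 976.1² × 8.07 / (2 × 21,600) = 177.9830.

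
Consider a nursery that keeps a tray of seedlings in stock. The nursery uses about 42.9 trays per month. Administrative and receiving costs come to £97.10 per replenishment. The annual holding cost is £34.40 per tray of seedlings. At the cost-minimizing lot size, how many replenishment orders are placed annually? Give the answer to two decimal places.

Annual demand D = 42.9 × 12 = 514.8.
The optimal lot size = √(2DS/H) = √(2 × 514.8 × 97.1 / 34.4) ≈ 53.91.
Orders per year = D / Q* = 514.8 / 53.91 ≈ 9.549.

N ≈ 9.55 orders per year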